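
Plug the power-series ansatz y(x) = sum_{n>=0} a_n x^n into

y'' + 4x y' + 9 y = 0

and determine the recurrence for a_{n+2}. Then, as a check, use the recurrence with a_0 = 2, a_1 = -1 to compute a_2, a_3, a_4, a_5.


Substitute y = sum_n a_n x^n.
y''(x) has coefficient (n+2)(n+1) a_{n+2} at x^n;
4 x y'(x) has coefficient 4 n a_n at x^n (shift);
9 y(x) has coefficient 9 a_n at x^n.
Matching x^n: (n+2)(n+1) a_{n+2} + (4n + 9) a_n = 0.
Thus a_{n+2} = (-4n - 9) / ((n+1)(n+2)) * a_n.

Check with a_0 = 2, a_1 = -1 (apply the recurrence for n = 0, 1, 2, 3): a_0 = 2, a_1 = -1, a_2 = -9, a_3 = 13/6, a_4 = 51/4, a_5 = -91/40.

a_(n+2) = (-4n - 9) / ((n+1)(n+2)) * a_n; check: a_0 = 2, a_1 = -1, a_2 = -9, a_3 = 13/6, a_4 = 51/4, a_5 = -91/40


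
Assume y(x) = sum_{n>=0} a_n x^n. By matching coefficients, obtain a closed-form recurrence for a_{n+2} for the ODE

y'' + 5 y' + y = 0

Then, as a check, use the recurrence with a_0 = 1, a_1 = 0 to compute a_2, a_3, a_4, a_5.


Substitute y = sum_n a_n x^n.
y''(x) has coefficient (n+2)(n+1) a_{n+2} at x^n;
5 y'(x) has coefficient 5 (n+1) a_{n+1} at x^n;
y(x) has coefficient 1 a_n at x^n.
Matching x^n: (n+2)(n+1) a_{n+2} + 5 (n+1) a_{n+1} + 1 a_n = 0.
Thus a_{n+2} = [-5 (n+1) a_{n+1} - 1 a_n] / ((n+1)(n+2)).

Check with a_0 = 1, a_1 = 0 (apply the recurrence for n = 0, 1, 2, 3): a_0 = 1, a_1 = 0, a_2 = -1/2, a_3 = 5/6, a_4 = -1, a_5 = 23/24.

a_(n+2) = [-5 (n+1) a_(n+1) - 1 a_n] / ((n+1)(n+2)); check: a_0 = 1, a_1 = 0, a_2 = -1/2, a_3 = 5/6, a_4 = -1, a_5 = 23/24


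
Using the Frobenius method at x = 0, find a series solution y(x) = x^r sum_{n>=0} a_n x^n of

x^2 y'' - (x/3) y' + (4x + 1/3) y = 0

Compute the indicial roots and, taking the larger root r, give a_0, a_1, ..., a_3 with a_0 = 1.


Write in Frobenius form y'' + (p(x)/x) y' + (q(x)/x^2) y = 0:
  p(x) = -1/3,  q(x) = 4x + 1/3.
Indicial equation: r(r-1) + (-1/3) r + (1/3) = 0 -> roots r_1 = 1, r_2 = 1/3.
Take r = r_1 = 1. Let y(x) = x^r sum_{n>=0} a_n x^n with a_0 = 1.
Substitute y = x^r sum a_n x^n and match x^{r+n}. The recurrence is
  D(n) a_n + 4 a_{n-1} = 0,  where D(n) = (r+n)(r+n-1) + (-1/3)(r+n) + (1/3).
  a_n = -4 / D(n) * a_{n-1}.
Since the indicial polynomial factors as (r - r_1)(r - r_2), D(n) = (r_1 + n - r_1)(r_1 + n - r_2) = n(n + 2/3).
Evaluating step by step (a_0 = 1):
  n = 1: D(1) = 1(1 + 2/3) = 5/3; numerator = -4(1) = -4; a_1 = (-4)/(5/3) = -12/5
  n = 2: D(2) = 2(2 + 2/3) = 16/3; numerator = -4(-12/5) = 48/5; a_2 = (48/5)/(16/3) = 9/5
  n = 3: D(3) = 3(3 + 2/3) = 11; numerator = -4(9/5) = -36/5; a_3 = (-36/5)/(11) = -36/55

r = 1; a_0 = 1; a_1 = -12/5; a_2 = 9/5; a_3 = -36/55


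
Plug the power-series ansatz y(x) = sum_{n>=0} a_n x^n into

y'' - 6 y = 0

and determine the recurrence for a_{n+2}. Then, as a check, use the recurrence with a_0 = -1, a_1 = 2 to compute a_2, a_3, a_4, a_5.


Substitute y = sum_n a_n x^n into y'' + (const) y = 0.
y''(x) = sum_{n>=0} (n+2)(n+1) a_{n+2} x^n.
The ODE becomes sum_n [(n+2)(n+1) a_{n+2} - 6 a_n] x^n = 0.
Setting each coefficient to zero gives the recurrence:
  (n+2)(n+1) a_{n+2} - 6 a_n = 0,
  a_{n+2} = 6 / ((n+1)(n+2)) a_n.

Check with a_0 = -1, a_1 = 2 (apply the recurrence for n = 0, 1, 2, 3): a_0 = -1, a_1 = 2, a_2 = -3, a_3 = 2, a_4 = -3/2, a_5 = 3/5.

a_{n+2} = 6/((n+1)(n+2)) * a_n; check: a_0 = -1, a_1 = 2, a_2 = -3, a_3 = 2, a_4 = -3/2, a_5 = 3/5


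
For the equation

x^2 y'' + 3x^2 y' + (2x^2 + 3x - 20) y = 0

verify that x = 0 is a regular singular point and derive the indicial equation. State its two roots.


Divide by x^2 to reach normal form y'' + P_1(x) y' + P_2(x) y = 0 with P_1(x) = 3 and P_2(x) = 2 + 3/x - 20/x^2.
x = 0 is a singular point because the y-coefficient 2 + 3/x - 20/x^2 has a pole at x = 0.
It is a regular singular point because x P_1(x) = p(x) = 3x and x^2 P_2(x) = q(x) = 2x^2 + 3x - 20 are polynomials, hence analytic at x = 0.
p(0) = 0,  q(0) = -20.
Indicial equation: r(r-1) + p(0) r + q(0) = 0, i.e. r^2 + (p(0) - 1) r + q(0) = 0, i.e. r^2 - 1 r - 20 = 0.
Discriminant: (-1)^2 - 4(-20) = 81, so r = (1 ± 9)/2.
Solving: r_1 = 5, r_2 = -4.

indicial: r^2 - 1 r - 20 = 0; roots r_1 = 5, r_2 = -4


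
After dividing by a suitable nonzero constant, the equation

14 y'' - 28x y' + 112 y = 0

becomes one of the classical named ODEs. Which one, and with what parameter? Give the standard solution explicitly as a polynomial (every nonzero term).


All three coefficients share the factor 14; dividing through by 14 gives  y'' - 2x y' + 8 y = 0.
This matches the Hermite equation y'' - 2x y' + 2n y = 0 with 2n = 8, so n = 4; the polynomial solution is H_4(x).
With y = sum_k a_k x^k, matching x^k gives (k+2)(k+1) a_{k+2} = 2(k - n) a_k = 2(k - 4) a_k. The right side vanishes at k = 4, so the series with the parity of 4 terminates at degree 4.
Standard normalization: leading coefficient of H_n is 2^n, so a_4 = 2^4 = 16. Work downward with a_k = (k+1)(k+2) a_{k+2} / (2(k - n)):
  a_2 = (3)(4)(16) / (2(2 - 4)) = 192/(-4) = -48
  a_0 = (1)(2)(-48) / (2(0 - 4)) = -96/(-8) = 12
Hence H_4(x) = 16 x^4 - 48 x^2 + 12.

H_4(x); series = 16 x^4 - 48 x^2 + 12


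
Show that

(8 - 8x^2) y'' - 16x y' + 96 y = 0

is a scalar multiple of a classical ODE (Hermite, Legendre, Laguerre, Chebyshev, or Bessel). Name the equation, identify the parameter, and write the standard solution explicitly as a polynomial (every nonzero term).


All three coefficients share the factor 8; dividing through by 8 gives  (1 - x^2) y'' - 2x y' + 12 y = 0.
This matches the Legendre equation (1 - x^2) y'' - 2x y' + n(n+1) y = 0 (note the -2x y' term) with n(n+1) = 12, so n = 3; the polynomial solution is P_3(x).
With y = sum_k a_k x^k, matching x^k gives (k+2)(k+1) a_{k+2} = [k(k+1) - n(n+1)] a_k = (k - 3)(k + 4) a_k. The right side vanishes at k = 3, so the series with the parity of 3 terminates at degree 3.
Standard normalization (P_n(1) = 1): leading coefficient (2n)!/(2^n (n!)^2) = 720/(8*36) = 5/2, so a_3 = 5/2. Work downward with a_k = (k+1)(k+2) a_{k+2} / ((k - 3)(k + 4)):
  a_1 = (2)(3)(5/2) / ((1 - 3)(1 + 4)) = 15/(-10) = -3/2
Hence P_3(x) = 5 x^3/2 - 3 x/2.

P_3(x); series = 5 x^3/2 - 3 x/2


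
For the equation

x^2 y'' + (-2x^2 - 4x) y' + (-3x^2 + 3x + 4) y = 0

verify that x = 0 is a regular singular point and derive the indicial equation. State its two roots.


Divide by x^2 to reach normal form y'' + P_1(x) y' + P_2(x) y = 0 with P_1(x) = -2 - 4/x and P_2(x) = -3 + 3/x + 4/x^2.
x = 0 is a singular point because the y'-coefficient -2 - 4/x has a pole at x = 0 and the y-coefficient -3 + 3/x + 4/x^2 has a pole at x = 0.
It is a regular singular point because x P_1(x) = p(x) = -2x - 4 and x^2 P_2(x) = q(x) = -3x^2 + 3x + 4 are polynomials, hence analytic at x = 0.
p(0) = -4,  q(0) = 4.
Indicial equation: r(r-1) + p(0) r + q(0) = 0, i.e. r^2 + (p(0) - 1) r + q(0) = 0, i.e. r^2 - 5 r + 4 = 0.
Discriminant: (-5)^2 - 4(4) = 9, so r = (5 ± 3)/2.
Solving: r_1 = 4, r_2 = 1.

indicial: r^2 - 5 r + 4 = 0; roots r_1 = 4, r_2 = 1


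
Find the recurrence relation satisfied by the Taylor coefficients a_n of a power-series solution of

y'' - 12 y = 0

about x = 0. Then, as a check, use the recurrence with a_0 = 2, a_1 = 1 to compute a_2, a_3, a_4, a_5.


Substitute y = sum_n a_n x^n into y'' + (const) y = 0.
y''(x) = sum_{n>=0} (n+2)(n+1) a_{n+2} x^n.
The ODE becomes sum_n [(n+2)(n+1) a_{n+2} - 12 a_n] x^n = 0.
Setting each coefficient to zero gives the recurrence:
  (n+2)(n+1) a_{n+2} - 12 a_n = 0,
  a_{n+2} = 12 / ((n+1)(n+2)) a_n.

Check with a_0 = 2, a_1 = 1 (apply the recurrence for n = 0, 1, 2, 3): a_0 = 2, a_1 = 1, a_2 = 12, a_3 = 2, a_4 = 12, a_5 = 6/5.

a_{n+2} = 12/((n+1)(n+2)) * a_n; check: a_0 = 2, a_1 = 1, a_2 = 12, a_3 = 2, a_4 = 12, a_5 = 6/5


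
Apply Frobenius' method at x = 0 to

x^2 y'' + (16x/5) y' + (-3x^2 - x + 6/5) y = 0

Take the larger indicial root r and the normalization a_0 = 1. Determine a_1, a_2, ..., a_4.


Write in Frobenius form y'' + (p(x)/x) y' + (q(x)/x^2) y = 0:
  p(x) = 16/5,  q(x) = -3x^2 - x + 6/5.
Indicial equation: r(r-1) + (16/5) r + (6/5) = 0 -> roots r_1 = -1, r_2 = -6/5.
Take r = r_1 = -1. Let y(x) = x^r sum_{n>=0} a_n x^n with a_0 = 1.
Substitute y = x^r sum a_n x^n and match x^{r+n}. The recurrence is
  D(n) a_n - 1 a_{n-1} - 3 a_{n-2} = 0,  where D(n) = (r+n)(r+n-1) + (16/5)(r+n) + (6/5).
  a_n = [1 a_{n-1} + 3 a_{n-2}] / D(n).
Since the indicial polynomial factors as (r - r_1)(r - r_2), D(n) = (r_1 + n - r_1)(r_1 + n - r_2) = n(n + 1/5).
Evaluating step by step (a_0 = 1):
  n = 1: D(1) = 1(1 + 1/5) = 6/5; numerator = 1(1) = 1; a_1 = (1)/(6/5) = 5/6
  n = 2: D(2) = 2(2 + 1/5) = 22/5; numerator = 1(5/6) + 3(1) = 23/6; a_2 = (23/6)/(22/5) = 115/132
  n = 3: D(3) = 3(3 + 1/5) = 48/5; numerator = 1(115/132) + 3(5/6) = 445/132; a_3 = (445/132)/(48/5) = 2225/6336
  n = 4: D(4) = 4(4 + 1/5) = 84/5; numerator = 1(2225/6336) + 3(115/132) = 18785/6336; a_4 = (18785/6336)/(84/5) = 93925/532224

r = -1; a_0 = 1; a_1 = 5/6; a_2 = 115/132; a_3 = 2225/6336; a_4 = 93925/532224


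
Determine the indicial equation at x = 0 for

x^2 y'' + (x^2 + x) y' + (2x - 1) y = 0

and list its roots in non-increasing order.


Divide by x^2 to reach normal form y'' + P_1(x) y' + P_2(x) y = 0 with P_1(x) = 1 + 1/x and P_2(x) = 2/x - 1/x^2.
x = 0 is a singular point because the y'-coefficient 1 + 1/x has a pole at x = 0 and the y-coefficient 2/x - 1/x^2 has a pole at x = 0.
It is a regular singular point because x P_1(x) = p(x) = x + 1 and x^2 P_2(x) = q(x) = 2x - 1 are polynomials, hence analytic at x = 0.
p(0) = 1,  q(0) = -1.
Indicial equation: r(r-1) + p(0) r + q(0) = 0, i.e. r^2 + (p(0) - 1) r + q(0) = 0, i.e. r^2 - 1 = 0.
Discriminant: (0)^2 - 4(-1) = 4, so r = (0 ± 2)/2.
Solving: r_1 = 1, r_2 = -1.

indicial: r^2 - 1 = 0; roots r_1 = 1, r_2 = -1


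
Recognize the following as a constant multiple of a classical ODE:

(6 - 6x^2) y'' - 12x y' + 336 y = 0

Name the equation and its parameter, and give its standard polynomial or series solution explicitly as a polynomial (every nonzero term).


All three coefficients share the factor 6; dividing through by 6 gives  (1 - x^2) y'' - 2x y' + 56 y = 0.
This matches the Legendre equation (1 - x^2) y'' - 2x y' + n(n+1) y = 0 (note the -2x y' term) with n(n+1) = 56, so n = 7; the polynomial solution is P_7(x).
With y = sum_k a_k x^k, matching x^k gives (k+2)(k+1) a_{k+2} = [k(k+1) - n(n+1)] a_k = (k - 7)(k + 8) a_k. The right side vanishes at k = 7, so the series with the parity of 7 terminates at degree 7.
Standard normalization (P_n(1) = 1): leading coefficient (2n)!/(2^n (n!)^2) = 87178291200/(128*25401600) = 429/16, so a_7 = 429/16. Work downward with a_k = (k+1)(k+2) a_{k+2} / ((k - 7)(k + 8)):
  a_5 = (6)(7)(429/16) / ((5 - 7)(5 + 8)) = (9009/8)/(-26) = -693/16
  a_3 = (4)(5)(-693/16) / ((3 - 7)(3 + 8)) = (-3465/4)/(-44) = 315/16
  a_1 = (2)(3)(315/16) / ((1 - 7)(1 + 8)) = (945/8)/(-54) = -35/16
Hence P_7(x) = 429 x^7/16 - 693 x^5/16 + 315 x^3/16 - 35 x/16.

P_7(x); series = 429 x^7/16 - 693 x^5/16 + 315 x^3/16 - 35 x/16


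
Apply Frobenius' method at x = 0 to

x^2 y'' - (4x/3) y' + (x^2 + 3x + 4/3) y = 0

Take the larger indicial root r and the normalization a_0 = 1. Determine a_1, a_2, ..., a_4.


Write in Frobenius form y'' + (p(x)/x) y' + (q(x)/x^2) y = 0:
  p(x) = -4/3,  q(x) = x^2 + 3x + 4/3.
Indicial equation: r(r-1) + (-4/3) r + (4/3) = 0 -> roots r_1 = 4/3, r_2 = 1.
Take r = r_1 = 4/3. Let y(x) = x^r sum_{n>=0} a_n x^n with a_0 = 1.
Substitute y = x^r sum a_n x^n and match x^{r+n}. The recurrence is
  D(n) a_n + 3 a_{n-1} + 1 a_{n-2} = 0,  where D(n) = (r+n)(r+n-1) + (-4/3)(r+n) + (4/3).
  a_n = [-3 a_{n-1} - 1 a_{n-2}] / D(n).
Since the indicial polynomial factors as (r - r_1)(r - r_2), D(n) = (r_1 + n - r_1)(r_1 + n - r_2) = n(n + 1/3).
Evaluating step by step (a_0 = 1):
  n = 1: D(1) = 1(1 + 1/3) = 4/3; numerator = -3(1) = -3; a_1 = (-3)/(4/3) = -9/4
  n = 2: D(2) = 2(2 + 1/3) = 14/3; numerator = -3(-9/4) - 1(1) = 23/4; a_2 = (23/4)/(14/3) = 69/56
  n = 3: D(3) = 3(3 + 1/3) = 10; numerator = -3(69/56) - 1(-9/4) = -81/56; a_3 = (-81/56)/(10) = -81/560
  n = 4: D(4) = 4(4 + 1/3) = 52/3; numerator = -3(-81/560) - 1(69/56) = -447/560; a_4 = (-447/560)/(52/3) = -1341/29120

r = 4/3; a_0 = 1; a_1 = -9/4; a_2 = 69/56; a_3 = -81/560; a_4 = -1341/29120


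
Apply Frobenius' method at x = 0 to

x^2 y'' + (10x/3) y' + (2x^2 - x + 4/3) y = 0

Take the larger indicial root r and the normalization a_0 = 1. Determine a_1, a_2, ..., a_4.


Write in Frobenius form y'' + (p(x)/x) y' + (q(x)/x^2) y = 0:
  p(x) = 10/3,  q(x) = 2x^2 - x + 4/3.
Indicial equation: r(r-1) + (10/3) r + (4/3) = 0 -> roots r_1 = -1, r_2 = -4/3.
Take r = r_1 = -1. Let y(x) = x^r sum_{n>=0} a_n x^n with a_0 = 1.
Substitute y = x^r sum a_n x^n and match x^{r+n}. The recurrence is
  D(n) a_n - 1 a_{n-1} + 2 a_{n-2} = 0,  where D(n) = (r+n)(r+n-1) + (10/3)(r+n) + (4/3).
  a_n = [1 a_{n-1} - 2 a_{n-2}] / D(n).
Since the indicial polynomial factors as (r - r_1)(r - r_2), D(n) = (r_1 + n - r_1)(r_1 + n - r_2) = n(n + 1/3).
Evaluating step by step (a_0 = 1):
  n = 1: D(1) = 1(1 + 1/3) = 4/3; numerator = 1(1) = 1; a_1 = (1)/(4/3) = 3/4
  n = 2: D(2) = 2(2 + 1/3) = 14/3; numerator = 1(3/4) - 2(1) = -5/4; a_2 = (-5/4)/(14/3) = -15/56
  n = 3: D(3) = 3(3 + 1/3) = 10; numerator = 1(-15/56) - 2(3/4) = -99/56; a_3 = (-99/56)/(10) = -99/560
  n = 4: D(4) = 4(4 + 1/3) = 52/3; numerator = 1(-99/560) - 2(-15/56) = 201/560; a_4 = (201/560)/(52/3) = 603/29120

r = -1; a_0 = 1; a_1 = 3/4; a_2 = -15/56; a_3 = -99/560; a_4 = 603/29120


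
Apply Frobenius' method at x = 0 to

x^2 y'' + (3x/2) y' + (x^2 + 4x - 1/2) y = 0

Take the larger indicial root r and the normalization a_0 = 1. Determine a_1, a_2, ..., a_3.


Write in Frobenius form y'' + (p(x)/x) y' + (q(x)/x^2) y = 0:
  p(x) = 3/2,  q(x) = x^2 + 4x - 1/2.
Indicial equation: r(r-1) + (3/2) r + (-1/2) = 0 -> roots r_1 = 1/2, r_2 = -1.
Take r = r_1 = 1/2. Let y(x) = x^r sum_{n>=0} a_n x^n with a_0 = 1.
Substitute y = x^r sum a_n x^n and match x^{r+n}. The recurrence is
  D(n) a_n + 4 a_{n-1} + 1 a_{n-2} = 0,  where D(n) = (r+n)(r+n-1) + (3/2)(r+n) + (-1/2).
  a_n = [-4 a_{n-1} - 1 a_{n-2}] / D(n).
Since the indicial polynomial factors as (r - r_1)(r - r_2), D(n) = (r_1 + n - r_1)(r_1 + n - r_2) = n(n + 3/2).
Evaluating step by step (a_0 = 1):
  n = 1: D(1) = 1(1 + 3/2) = 5/2; numerator = -4(1) = -4; a_1 = (-4)/(5/2) = -8/5
  n = 2: D(2) = 2(2 + 3/2) = 7; numerator = -4(-8/5) - 1(1) = 27/5; a_2 = (27/5)/(7) = 27/35
  n = 3: D(3) = 3(3 + 3/2) = 27/2; numerator = -4(27/35) - 1(-8/5) = -52/35; a_3 = (-52/35)/(27/2) = -104/945

r = 1/2; a_0 = 1; a_1 = -8/5; a_2 = 27/35; a_3 = -104/945


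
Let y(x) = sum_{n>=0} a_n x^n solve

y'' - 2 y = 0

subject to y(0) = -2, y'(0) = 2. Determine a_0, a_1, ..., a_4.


Ansatz: y(x) = sum_{n>=0} a_n x^n, so y'(x) = sum_{n>=1} n a_n x^(n-1) and y''(x) = sum_{n>=2} n(n-1) a_n x^(n-2).
Substitute into P(x) y'' + Q(x) y' + R(x) y = 0 with P(x) = 1, Q(x) = 0, R(x) = -2, and match powers of x.
Initial conditions: a_0 = -2, a_1 = 2.
Setting the coefficient of each power of x to zero and solving order by order (substituting the coefficients already found):
  x^0: 2 a_2 - 2 a_0 = 0  ->  2 a_2 = 2 a_0 = -4  ->  a_2 = -2
  x^1: 6 a_3 - 2 a_1 = 0  ->  6 a_3 = 2 a_1 = 4  ->  a_3 = 2/3
  x^2: 12 a_4 - 2 a_2 = 0  ->  12 a_4 = 2 a_2 = -4  ->  a_4 = -1/3
Truncated series: y(x) = -2 + 2 x - 2 x^2 + (2/3) x^3 - (1/3) x^4 + O(x^5).

a_0 = -2; a_1 = 2; a_2 = -2; a_3 = 2/3; a_4 = -1/3


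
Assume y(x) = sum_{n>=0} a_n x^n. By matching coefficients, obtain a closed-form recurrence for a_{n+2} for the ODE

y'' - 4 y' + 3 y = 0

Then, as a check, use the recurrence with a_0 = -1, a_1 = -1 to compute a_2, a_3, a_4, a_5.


Substitute y = sum_n a_n x^n.
y''(x) has coefficient (n+2)(n+1) a_{n+2} at x^n;
-4 y'(x) has coefficient -4 (n+1) a_{n+1} at x^n;
3 y(x) has coefficient 3 a_n at x^n.
Matching x^n: (n+2)(n+1) a_{n+2} - 4 (n+1) a_{n+1} + 3 a_n = 0.
Thus a_{n+2} = [4 (n+1) a_{n+1} - 3 a_n] / ((n+1)(n+2)).

Check with a_0 = -1, a_1 = -1 (apply the recurrence for n = 0, 1, 2, 3): a_0 = -1, a_1 = -1, a_2 = -1/2, a_3 = -1/6, a_4 = -1/24, a_5 = -1/120.

a_(n+2) = [4 (n+1) a_(n+1) - 3 a_n] / ((n+1)(n+2)); check: a_0 = -1, a_1 = -1, a_2 = -1/2, a_3 = -1/6, a_4 = -1/24, a_5 = -1/120


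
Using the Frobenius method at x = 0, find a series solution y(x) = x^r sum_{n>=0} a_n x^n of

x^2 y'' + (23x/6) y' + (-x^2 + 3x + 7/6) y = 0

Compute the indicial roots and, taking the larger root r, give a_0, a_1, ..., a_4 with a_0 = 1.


Write in Frobenius form y'' + (p(x)/x) y' + (q(x)/x^2) y = 0:
  p(x) = 23/6,  q(x) = -x^2 + 3x + 7/6.
Indicial equation: r(r-1) + (23/6) r + (7/6) = 0 -> roots r_1 = -1/2, r_2 = -7/3.
Take r = r_1 = -1/2. Let y(x) = x^r sum_{n>=0} a_n x^n with a_0 = 1.
Substitute y = x^r sum a_n x^n and match x^{r+n}. The recurrence is
  D(n) a_n + 3 a_{n-1} - 1 a_{n-2} = 0,  where D(n) = (r+n)(r+n-1) + (23/6)(r+n) + (7/6).
  a_n = [-3 a_{n-1} + 1 a_{n-2}] / D(n).
Since the indicial polynomial factors as (r - r_1)(r - r_2), D(n) = (r_1 + n - r_1)(r_1 + n - r_2) = n(n + 11/6).
Evaluating step by step (a_0 = 1):
  n = 1: D(1) = 1(1 + 11/6) = 17/6; numerator = -3(1) = -3; a_1 = (-3)/(17/6) = -18/17
  n = 2: D(2) = 2(2 + 11/6) = 23/3; numerator = -3(-18/17) + 1(1) = 71/17; a_2 = (71/17)/(23/3) = 213/391
  n = 3: D(3) = 3(3 + 11/6) = 29/2; numerator = -3(213/391) + 1(-18/17) = -1053/391; a_3 = (-1053/391)/(29/2) = -2106/11339
  n = 4: D(4) = 4(4 + 11/6) = 70/3; numerator = -3(-2106/11339) + 1(213/391) = 735/667; a_4 = (735/667)/(70/3) = 63/1334

r = -1/2; a_0 = 1; a_1 = -18/17; a_2 = 213/391; a_3 = -2106/11339; a_4 = 63/1334


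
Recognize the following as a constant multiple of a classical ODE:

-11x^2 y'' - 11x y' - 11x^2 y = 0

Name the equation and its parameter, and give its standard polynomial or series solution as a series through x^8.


All three coefficients share the factor -11; dividing through by -11 gives  x^2 y'' + x y' + x^2 y = 0.
This matches the Bessel equation x^2 y'' + x y' + (x^2 - nu^2) y = 0 with nu^2 = 0, so nu = 0; the solution bounded at x = 0 is J_0(x).
Frobenius at x = 0: indicial roots ±nu; for r = nu the recurrence k(k + 2nu) c_k = -c_{k-2} gives the standard series J_nu(x) = sum_{k>=0} (-1)^k / (k! (k+nu)!) (x/2)^(2k+nu). Evaluate the first 5 terms:
  k = 0: (-1)^0 / (0! * 0! * 2^0) x^0 = 1/(1*1*1) x^0 = (1) x^0
  k = 1: (-1)^1 / (1! * 1! * 2^2) x^2 = -1/(1*1*4) x^2 = (-1/4) x^2
  k = 2: (-1)^2 / (2! * 2! * 2^4) x^4 = 1/(2*2*16) x^4 = (1/64) x^4
  k = 3: (-1)^3 / (3! * 3! * 2^6) x^6 = -1/(6*6*64) x^6 = (-1/2304) x^6
  k = 4: (-1)^4 / (4! * 4! * 2^8) x^8 = 1/(24*24*256) x^8 = (1/147456) x^8
Hence J_0(x) = x^8/147456 - x^6/2304 + x^4/64 - x^2/4 + 1 + ....

J_0(x); series = x^8/147456 - x^6/2304 + x^4/64 - x^2/4 + 1


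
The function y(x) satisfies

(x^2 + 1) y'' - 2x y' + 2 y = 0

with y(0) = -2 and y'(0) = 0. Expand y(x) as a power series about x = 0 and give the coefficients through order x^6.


Ansatz: y(x) = sum_{n>=0} a_n x^n, so y'(x) = sum_{n>=1} n a_n x^(n-1) and y''(x) = sum_{n>=2} n(n-1) a_n x^(n-2).
Substitute into P(x) y'' + Q(x) y' + R(x) y = 0 with P(x) = x^2 + 1, Q(x) = -2x, R(x) = 2, and match powers of x.
Initial conditions: a_0 = -2, a_1 = 0.
Setting the coefficient of each power of x to zero and solving order by order (substituting the coefficients already found):
  x^0: 2 a_2 + 2 a_0 = 0  ->  2 a_2 = -2 a_0 = 4  ->  a_2 = 2
  x^1: 6 a_3 = 0  ->  a_3 = 0
  x^2: 12 a_4 = 0  ->  a_4 = 0
  x^3: 20 a_5 + 2 a_3 = 0  ->  20 a_5 = -2 a_3 = 0  ->  a_5 = 0
  x^4: 30 a_6 + 6 a_4 = 0  ->  30 a_6 = -6 a_4 = 0  ->  a_6 = 0
Truncated series: y(x) = -2 + 2 x^2 + O(x^7).

a_0 = -2; a_1 = 0; a_2 = 2; a_3 = 0; a_4 = 0; a_5 = 0; a_6 = 0


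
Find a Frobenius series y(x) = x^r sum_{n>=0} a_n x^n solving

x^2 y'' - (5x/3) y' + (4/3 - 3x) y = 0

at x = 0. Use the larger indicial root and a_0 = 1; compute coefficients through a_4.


Write in Frobenius form y'' + (p(x)/x) y' + (q(x)/x^2) y = 0:
  p(x) = -5/3,  q(x) = 4/3 - 3x.
Indicial equation: r(r-1) + (-5/3) r + (4/3) = 0 -> roots r_1 = 2, r_2 = 2/3.
Take r = r_1 = 2. Let y(x) = x^r sum_{n>=0} a_n x^n with a_0 = 1.
Substitute y = x^r sum a_n x^n and match x^{r+n}. The recurrence is
  D(n) a_n - 3 a_{n-1} = 0,  where D(n) = (r+n)(r+n-1) + (-5/3)(r+n) + (4/3).
  a_n = 3 / D(n) * a_{n-1}.
Since the indicial polynomial factors as (r - r_1)(r - r_2), D(n) = (r_1 + n - r_1)(r_1 + n - r_2) = n(n + 4/3).
Evaluating step by step (a_0 = 1):
  n = 1: D(1) = 1(1 + 4/3) = 7/3; numerator = 3(1) = 3; a_1 = (3)/(7/3) = 9/7
  n = 2: D(2) = 2(2 + 4/3) = 20/3; numerator = 3(9/7) = 27/7; a_2 = (27/7)/(20/3) = 81/140
  n = 3: D(3) = 3(3 + 4/3) = 13; numerator = 3(81/140) = 243/140; a_3 = (243/140)/(13) = 243/1820
  n = 4: D(4) = 4(4 + 4/3) = 64/3; numerator = 3(243/1820) = 729/1820; a_4 = (729/1820)/(64/3) = 2187/116480

r = 2; a_0 = 1; a_1 = 9/7; a_2 = 81/140; a_3 = 243/1820; a_4 = 2187/116480


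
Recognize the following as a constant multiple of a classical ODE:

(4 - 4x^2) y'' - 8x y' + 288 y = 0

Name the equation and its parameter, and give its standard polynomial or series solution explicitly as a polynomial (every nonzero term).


All three coefficients share the factor 4; dividing through by 4 gives  (1 - x^2) y'' - 2x y' + 72 y = 0.
This matches the Legendre equation (1 - x^2) y'' - 2x y' + n(n+1) y = 0 (note the -2x y' term) with n(n+1) = 72, so n = 8; the polynomial solution is P_8(x).
With y = sum_k a_k x^k, matching x^k gives (k+2)(k+1) a_{k+2} = [k(k+1) - n(n+1)] a_k = (k - 8)(k + 9) a_k. The right side vanishes at k = 8, so the series with the parity of 8 terminates at degree 8.
Standard normalization (P_n(1) = 1): leading coefficient (2n)!/(2^n (n!)^2) = 20922789888000/(256*1625702400) = 6435/128, so a_8 = 6435/128. Work downward with a_k = (k+1)(k+2) a_{k+2} / ((k - 8)(k + 9)):
  a_6 = (7)(8)(6435/128) / ((6 - 8)(6 + 9)) = (45045/16)/(-30) = -3003/32
  a_4 = (5)(6)(-3003/32) / ((4 - 8)(4 + 9)) = (-45045/16)/(-52) = 3465/64
  a_2 = (3)(4)(3465/64) / ((2 - 8)(2 + 9)) = (10395/16)/(-66) = -315/32
  a_0 = (1)(2)(-315/32) / ((0 - 8)(0 + 9)) = (-315/16)/(-72) = 35/128
Hence P_8(x) = 6435 x^8/128 - 3003 x^6/32 + 3465 x^4/64 - 315 x^2/32 + 35/128.

P_8(x); series = 6435 x^8/128 - 3003 x^6/32 + 3465 x^4/64 - 315 x^2/32 + 35/128


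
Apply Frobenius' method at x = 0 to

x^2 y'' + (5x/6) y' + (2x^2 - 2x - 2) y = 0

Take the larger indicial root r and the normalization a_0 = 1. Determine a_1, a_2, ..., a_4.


Write in Frobenius form y'' + (p(x)/x) y' + (q(x)/x^2) y = 0:
  p(x) = 5/6,  q(x) = 2x^2 - 2x - 2.
Indicial equation: r(r-1) + (5/6) r + (-2) = 0 -> roots r_1 = 3/2, r_2 = -4/3.
Take r = r_1 = 3/2. Let y(x) = x^r sum_{n>=0} a_n x^n with a_0 = 1.
Substitute y = x^r sum a_n x^n and match x^{r+n}. The recurrence is
  D(n) a_n - 2 a_{n-1} + 2 a_{n-2} = 0,  where D(n) = (r+n)(r+n-1) + (5/6)(r+n) + (-2).
  a_n = [2 a_{n-1} - 2 a_{n-2}] / D(n).
Since the indicial polynomial factors as (r - r_1)(r - r_2), D(n) = (r_1 + n - r_1)(r_1 + n - r_2) = n(n + 17/6).
Evaluating step by step (a_0 = 1):
  n = 1: D(1) = 1(1 + 17/6) = 23/6; numerator = 2(1) = 2; a_1 = (2)/(23/6) = 12/23
  n = 2: D(2) = 2(2 + 17/6) = 29/3; numerator = 2(12/23) - 2(1) = -22/23; a_2 = (-22/23)/(29/3) = -66/667
  n = 3: D(3) = 3(3 + 17/6) = 35/2; numerator = 2(-66/667) - 2(12/23) = -36/29; a_3 = (-36/29)/(35/2) = -72/1015
  n = 4: D(4) = 4(4 + 17/6) = 82/3; numerator = 2(-72/1015) - 2(-66/667) = 1308/23345; a_4 = (1308/23345)/(82/3) = 1962/957145

r = 3/2; a_0 = 1; a_1 = 12/23; a_2 = -66/667; a_3 = -72/1015; a_4 = 1962/957145


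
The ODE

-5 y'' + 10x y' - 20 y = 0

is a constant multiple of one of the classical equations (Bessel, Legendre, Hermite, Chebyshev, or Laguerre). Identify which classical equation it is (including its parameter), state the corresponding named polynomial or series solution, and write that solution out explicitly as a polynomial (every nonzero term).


All three coefficients share the factor -5; dividing through by -5 gives  y'' - 2x y' + 4 y = 0.
This matches the Hermite equation y'' - 2x y' + 2n y = 0 with 2n = 4, so n = 2; the polynomial solution is H_2(x).
With y = sum_k a_k x^k, matching x^k gives (k+2)(k+1) a_{k+2} = 2(k - n) a_k = 2(k - 2) a_k. The right side vanishes at k = 2, so the series with the parity of 2 terminates at degree 2.
Standard normalization: leading coefficient of H_n is 2^n, so a_2 = 2^2 = 4. Work downward with a_k = (k+1)(k+2) a_{k+2} / (2(k - n)):
  a_0 = (1)(2)(4) / (2(0 - 2)) = 8/(-4) = -2
Hence H_2(x) = 4 x^2 - 2.

H_2(x); series = 4 x^2 - 2


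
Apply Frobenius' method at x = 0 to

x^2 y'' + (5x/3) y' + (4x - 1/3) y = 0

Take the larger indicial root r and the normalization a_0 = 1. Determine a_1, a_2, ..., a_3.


Write in Frobenius form y'' + (p(x)/x) y' + (q(x)/x^2) y = 0:
  p(x) = 5/3,  q(x) = 4x - 1/3.
Indicial equation: r(r-1) + (5/3) r + (-1/3) = 0 -> roots r_1 = 1/3, r_2 = -1.
Take r = r_1 = 1/3. Let y(x) = x^r sum_{n>=0} a_n x^n with a_0 = 1.
Substitute y = x^r sum a_n x^n and match x^{r+n}. The recurrence is
  D(n) a_n + 4 a_{n-1} = 0,  where D(n) = (r+n)(r+n-1) + (5/3)(r+n) + (-1/3).
  a_n = -4 / D(n) * a_{n-1}.
Since the indicial polynomial factors as (r - r_1)(r - r_2), D(n) = (r_1 + n - r_1)(r_1 + n - r_2) = n(n + 4/3).
Evaluating step by step (a_0 = 1):
  n = 1: D(1) = 1(1 + 4/3) = 7/3; numerator = -4(1) = -4; a_1 = (-4)/(7/3) = -12/7
  n = 2: D(2) = 2(2 + 4/3) = 20/3; numerator = -4(-12/7) = 48/7; a_2 = (48/7)/(20/3) = 36/35
  n = 3: D(3) = 3(3 + 4/3) = 13; numerator = -4(36/35) = -144/35; a_3 = (-144/35)/(13) = -144/455

r = 1/3; a_0 = 1; a_1 = -12/7; a_2 = 36/35; a_3 = -144/455


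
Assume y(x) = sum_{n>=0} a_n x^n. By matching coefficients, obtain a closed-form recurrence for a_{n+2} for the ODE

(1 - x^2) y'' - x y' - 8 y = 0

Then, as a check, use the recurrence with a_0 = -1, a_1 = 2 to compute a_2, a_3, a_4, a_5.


Substitute y = sum_n a_n x^n.
(1 - 1 x^2) y'' contributes (n+2)(n+1) a_{n+2} - n(n-1) a_n at x^n.
-x y'(x) contributes -n a_n at x^n.
-8 y(x) contributes -8 a_n at x^n.
Matching x^n: (n+2)(n+1) a_{n+2} + (-n(n-1) - n - 8) a_n = 0.
Thus a_{n+2} = (n(n-1) + n + 8) / ((n+1)(n+2)) * a_n.

Check with a_0 = -1, a_1 = 2 (apply the recurrence for n = 0, 1, 2, 3): a_0 = -1, a_1 = 2, a_2 = -4, a_3 = 3, a_4 = -4, a_5 = 51/20.

a_(n+2) = (n(n-1) + n + 8) / ((n+1)(n+2)) * a_n; check: a_0 = -1, a_1 = 2, a_2 = -4, a_3 = 3, a_4 = -4, a_5 = 51/20


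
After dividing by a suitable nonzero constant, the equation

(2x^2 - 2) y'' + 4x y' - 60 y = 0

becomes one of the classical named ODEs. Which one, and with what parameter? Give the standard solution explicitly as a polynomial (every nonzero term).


All three coefficients share the factor -2; dividing through by -2 gives  (1 - x^2) y'' - 2x y' + 30 y = 0.
This matches the Legendre equation (1 - x^2) y'' - 2x y' + n(n+1) y = 0 (note the -2x y' term) with n(n+1) = 30, so n = 5; the polynomial solution is P_5(x).
With y = sum_k a_k x^k, matching x^k gives (k+2)(k+1) a_{k+2} = [k(k+1) - n(n+1)] a_k = (k - 5)(k + 6) a_k. The right side vanishes at k = 5, so the series with the parity of 5 terminates at degree 5.
Standard normalization (P_n(1) = 1): leading coefficient (2n)!/(2^n (n!)^2) = 3628800/(32*14400) = 63/8, so a_5 = 63/8. Work downward with a_k = (k+1)(k+2) a_{k+2} / ((k - 5)(k + 6)):
  a_3 = (4)(5)(63/8) / ((3 - 5)(3 + 6)) = (315/2)/(-18) = -35/4
  a_1 = (2)(3)(-35/4) / ((1 - 5)(1 + 6)) = (-105/2)/(-28) = 15/8
Hence P_5(x) = 63 x^5/8 - 35 x^3/4 + 15 x/8.

P_5(x); series = 63 x^5/8 - 35 x^3/4 + 15 x/8


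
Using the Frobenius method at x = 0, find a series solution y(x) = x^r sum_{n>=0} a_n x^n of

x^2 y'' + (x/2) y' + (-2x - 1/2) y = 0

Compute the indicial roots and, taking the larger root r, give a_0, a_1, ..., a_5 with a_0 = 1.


Write in Frobenius form y'' + (p(x)/x) y' + (q(x)/x^2) y = 0:
  p(x) = 1/2,  q(x) = -2x - 1/2.
Indicial equation: r(r-1) + (1/2) r + (-1/2) = 0 -> roots r_1 = 1, r_2 = -1/2.
Take r = r_1 = 1. Let y(x) = x^r sum_{n>=0} a_n x^n with a_0 = 1.
Substitute y = x^r sum a_n x^n and match x^{r+n}. The recurrence is
  D(n) a_n - 2 a_{n-1} = 0,  where D(n) = (r+n)(r+n-1) + (1/2)(r+n) + (-1/2).
  a_n = 2 / D(n) * a_{n-1}.
Since the indicial polynomial factors as (r - r_1)(r - r_2), D(n) = (r_1 + n - r_1)(r_1 + n - r_2) = n(n + 3/2).
Evaluating step by step (a_0 = 1):
  n = 1: D(1) = 1(1 + 3/2) = 5/2; numerator = 2(1) = 2; a_1 = (2)/(5/2) = 4/5
  n = 2: D(2) = 2(2 + 3/2) = 7; numerator = 2(4/5) = 8/5; a_2 = (8/5)/(7) = 8/35
  n = 3: D(3) = 3(3 + 3/2) = 27/2; numerator = 2(8/35) = 16/35; a_3 = (16/35)/(27/2) = 32/945
  n = 4: D(4) = 4(4 + 3/2) = 22; numerator = 2(32/945) = 64/945; a_4 = (64/945)/(22) = 32/10395
  n = 5: D(5) = 5(5 + 3/2) = 65/2; numerator = 2(32/10395) = 64/10395; a_5 = (64/10395)/(65/2) = 128/675675

r = 1; a_0 = 1; a_1 = 4/5; a_2 = 8/35; a_3 = 32/945; a_4 = 32/10395; a_5 = 128/675675


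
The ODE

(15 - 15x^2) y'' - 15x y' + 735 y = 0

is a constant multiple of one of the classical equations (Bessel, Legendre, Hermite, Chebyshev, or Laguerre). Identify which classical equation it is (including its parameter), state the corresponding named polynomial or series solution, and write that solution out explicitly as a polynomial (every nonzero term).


All three coefficients share the factor 15; dividing through by 15 gives  (1 - x^2) y'' - x y' + 49 y = 0.
This matches the Chebyshev equation (1 - x^2) y'' - x y' + n^2 y = 0 (note the -x y' term, not -2x y') with n^2 = 49, so n = 7; the polynomial solution is T_7(x).
With y = sum_k a_k x^k, matching x^k gives (k+2)(k+1) a_{k+2} = (k^2 - n^2) a_k = (k - 7)(k + 7) a_k. The right side vanishes at k = 7, so the series with the parity of 7 terminates at degree 7.
Standard normalization: leading coefficient of T_n is 2^(n-1), so a_7 = 2^6 = 64. Work downward with a_k = (k+1)(k+2) a_{k+2} / ((k - 7)(k + 7)):
  a_5 = (6)(7)(64) / ((5 - 7)(5 + 7)) = 2688/(-24) = -112
  a_3 = (4)(5)(-112) / ((3 - 7)(3 + 7)) = -2240/(-40) = 56
  a_1 = (2)(3)(56) / ((1 - 7)(1 + 7)) = 336/(-48) = -7
Hence T_7(x) = 64 x^7 - 112 x^5 + 56 x^3 - 7 x.

T_7(x); series = 64 x^7 - 112 x^5 + 56 x^3 - 7 x


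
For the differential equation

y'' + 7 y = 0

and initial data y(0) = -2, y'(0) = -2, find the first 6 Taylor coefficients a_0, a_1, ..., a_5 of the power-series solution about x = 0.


Ansatz: y(x) = sum_{n>=0} a_n x^n, so y'(x) = sum_{n>=1} n a_n x^(n-1) and y''(x) = sum_{n>=2} n(n-1) a_n x^(n-2).
Substitute into P(x) y'' + Q(x) y' + R(x) y = 0 with P(x) = 1, Q(x) = 0, R(x) = 7, and match powers of x.
Initial conditions: a_0 = -2, a_1 = -2.
Setting the coefficient of each power of x to zero and solving order by order (substituting the coefficients already found):
  x^0: 2 a_2 + 7 a_0 = 0  ->  2 a_2 = -7 a_0 = 14  ->  a_2 = 7
  x^1: 6 a_3 + 7 a_1 = 0  ->  6 a_3 = -7 a_1 = 14  ->  a_3 = 7/3
  x^2: 12 a_4 + 7 a_2 = 0  ->  12 a_4 = -7 a_2 = -49  ->  a_4 = -49/12
  x^3: 20 a_5 + 7 a_3 = 0  ->  20 a_5 = -7 a_3 = -49/3  ->  a_5 = -49/60
Truncated series: y(x) = -2 - 2 x + 7 x^2 + (7/3) x^3 - (49/12) x^4 - (49/60) x^5 + O(x^6).

a_0 = -2; a_1 = -2; a_2 = 7; a_3 = 7/3; a_4 = -49/12; a_5 = -49/60


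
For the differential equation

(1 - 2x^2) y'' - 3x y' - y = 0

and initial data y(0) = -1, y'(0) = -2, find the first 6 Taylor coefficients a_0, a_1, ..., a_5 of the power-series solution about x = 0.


Ansatz: y(x) = sum_{n>=0} a_n x^n, so y'(x) = sum_{n>=1} n a_n x^(n-1) and y''(x) = sum_{n>=2} n(n-1) a_n x^(n-2).
Substitute into P(x) y'' + Q(x) y' + R(x) y = 0 with P(x) = 1 - 2x^2, Q(x) = -3x, R(x) = -1, and match powers of x.
Initial conditions: a_0 = -1, a_1 = -2.
Setting the coefficient of each power of x to zero and solving order by order (substituting the coefficients already found):
  x^0: 2 a_2 - a_0 = 0  ->  2 a_2 = a_0 = -1  ->  a_2 = -1/2
  x^1: 6 a_3 - 4 a_1 = 0  ->  6 a_3 = 4 a_1 = -8  ->  a_3 = -4/3
  x^2: 12 a_4 - 11 a_2 = 0  ->  12 a_4 = 11 a_2 = -11/2  ->  a_4 = -11/24
  x^3: 20 a_5 - 22 a_3 = 0  ->  20 a_5 = 22 a_3 = -88/3  ->  a_5 = -22/15
Truncated series: y(x) = -1 - 2 x - (1/2) x^2 - (4/3) x^3 - (11/24) x^4 - (22/15) x^5 + O(x^6).

a_0 = -1; a_1 = -2; a_2 = -1/2; a_3 = -4/3; a_4 = -11/24; a_5 = -22/15


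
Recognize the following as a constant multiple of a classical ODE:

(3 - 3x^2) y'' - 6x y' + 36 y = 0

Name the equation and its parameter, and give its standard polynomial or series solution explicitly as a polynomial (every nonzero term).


All three coefficients share the factor 3; dividing through by 3 gives  (1 - x^2) y'' - 2x y' + 12 y = 0.
This matches the Legendre equation (1 - x^2) y'' - 2x y' + n(n+1) y = 0 (note the -2x y' term) with n(n+1) = 12, so n = 3; the polynomial solution is P_3(x).
With y = sum_k a_k x^k, matching x^k gives (k+2)(k+1) a_{k+2} = [k(k+1) - n(n+1)] a_k = (k - 3)(k + 4) a_k. The right side vanishes at k = 3, so the series with the parity of 3 terminates at degree 3.
Standard normalization (P_n(1) = 1): leading coefficient (2n)!/(2^n (n!)^2) = 720/(8*36) = 5/2, so a_3 = 5/2. Work downward with a_k = (k+1)(k+2) a_{k+2} / ((k - 3)(k + 4)):
  a_1 = (2)(3)(5/2) / ((1 - 3)(1 + 4)) = 15/(-10) = -3/2
Hence P_3(x) = 5 x^3/2 - 3 x/2.

P_3(x); series = 5 x^3/2 - 3 x/2


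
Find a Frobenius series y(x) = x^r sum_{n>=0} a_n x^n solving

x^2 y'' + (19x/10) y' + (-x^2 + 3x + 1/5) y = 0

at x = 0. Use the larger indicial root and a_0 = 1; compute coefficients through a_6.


Write in Frobenius form y'' + (p(x)/x) y' + (q(x)/x^2) y = 0:
  p(x) = 19/10,  q(x) = -x^2 + 3x + 1/5.
Indicial equation: r(r-1) + (19/10) r + (1/5) = 0 -> roots r_1 = -2/5, r_2 = -1/2.
Take r = r_1 = -2/5. Let y(x) = x^r sum_{n>=0} a_n x^n with a_0 = 1.
Substitute y = x^r sum a_n x^n and match x^{r+n}. The recurrence is
  D(n) a_n + 3 a_{n-1} - 1 a_{n-2} = 0,  where D(n) = (r+n)(r+n-1) + (19/10)(r+n) + (1/5).
  a_n = [-3 a_{n-1} + 1 a_{n-2}] / D(n).
Since the indicial polynomial factors as (r - r_1)(r - r_2), D(n) = (r_1 + n - r_1)(r_1 + n - r_2) = n(n + 1/10).
Evaluating step by step (a_0 = 1):
  n = 1: D(1) = 1(1 + 1/10) = 11/10; numerator = -3(1) = -3; a_1 = (-3)/(11/10) = -30/11
  n = 2: D(2) = 2(2 + 1/10) = 21/5; numerator = -3(-30/11) + 1(1) = 101/11; a_2 = (101/11)/(21/5) = 505/231
  n = 3: D(3) = 3(3 + 1/10) = 93/10; numerator = -3(505/231) + 1(-30/11) = -65/7; a_3 = (-65/7)/(93/10) = -650/651
  n = 4: D(4) = 4(4 + 1/10) = 82/5; numerator = -3(-650/651) + 1(505/231) = 37105/7161; a_4 = (37105/7161)/(82/5) = 4525/14322
  n = 5: D(5) = 5(5 + 1/10) = 51/2; numerator = -3(4525/14322) + 1(-650/651) = -27875/14322; a_5 = (-27875/14322)/(51/2) = -27875/365211
  n = 6: D(6) = 6(6 + 1/10) = 183/5; numerator = -3(-27875/365211) + 1(4525/14322) = 44225/81158; a_6 = (44225/81158)/(183/5) = 3625/243474

r = -2/5; a_0 = 1; a_1 = -30/11; a_2 = 505/231; a_3 = -650/651; a_4 = 4525/14322; a_5 = -27875/365211; a_6 = 3625/243474


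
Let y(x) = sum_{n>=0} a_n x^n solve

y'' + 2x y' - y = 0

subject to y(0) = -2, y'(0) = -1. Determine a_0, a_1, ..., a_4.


Ansatz: y(x) = sum_{n>=0} a_n x^n, so y'(x) = sum_{n>=1} n a_n x^(n-1) and y''(x) = sum_{n>=2} n(n-1) a_n x^(n-2).
Substitute into P(x) y'' + Q(x) y' + R(x) y = 0 with P(x) = 1, Q(x) = 2x, R(x) = -1, and match powers of x.
Initial conditions: a_0 = -2, a_1 = -1.
Setting the coefficient of each power of x to zero and solving order by order (substituting the coefficients already found):
  x^0: 2 a_2 - a_0 = 0  ->  2 a_2 = a_0 = -2  ->  a_2 = -1
  x^1: 6 a_3 + a_1 = 0  ->  6 a_3 = -a_1 = 1  ->  a_3 = 1/6
  x^2: 12 a_4 + 3 a_2 = 0  ->  12 a_4 = -3 a_2 = 3  ->  a_4 = 1/4
Truncated series: y(x) = -2 - x - x^2 + (1/6) x^3 + (1/4) x^4 + O(x^5).

a_0 = -2; a_1 = -1; a_2 = -1; a_3 = 1/6; a_4 = 1/4


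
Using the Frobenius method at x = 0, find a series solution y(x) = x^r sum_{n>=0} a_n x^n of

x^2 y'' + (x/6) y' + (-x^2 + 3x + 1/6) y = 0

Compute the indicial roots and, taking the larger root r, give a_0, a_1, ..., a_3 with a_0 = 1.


Write in Frobenius form y'' + (p(x)/x) y' + (q(x)/x^2) y = 0:
  p(x) = 1/6,  q(x) = -x^2 + 3x + 1/6.
Indicial equation: r(r-1) + (1/6) r + (1/6) = 0 -> roots r_1 = 1/2, r_2 = 1/3.
Take r = r_1 = 1/2. Let y(x) = x^r sum_{n>=0} a_n x^n with a_0 = 1.
Substitute y = x^r sum a_n x^n and match x^{r+n}. The recurrence is
  D(n) a_n + 3 a_{n-1} - 1 a_{n-2} = 0,  where D(n) = (r+n)(r+n-1) + (1/6)(r+n) + (1/6).
  a_n = [-3 a_{n-1} + 1 a_{n-2}] / D(n).
Since the indicial polynomial factors as (r - r_1)(r - r_2), D(n) = (r_1 + n - r_1)(r_1 + n - r_2) = n(n + 1/6).
Evaluating step by step (a_0 = 1):
  n = 1: D(1) = 1(1 + 1/6) = 7/6; numerator = -3(1) = -3; a_1 = (-3)/(7/6) = -18/7
  n = 2: D(2) = 2(2 + 1/6) = 13/3; numerator = -3(-18/7) + 1(1) = 61/7; a_2 = (61/7)/(13/3) = 183/91
  n = 3: D(3) = 3(3 + 1/6) = 19/2; numerator = -3(183/91) + 1(-18/7) = -783/91; a_3 = (-783/91)/(19/2) = -1566/1729

r = 1/2; a_0 = 1; a_1 = -18/7; a_2 = 183/91; a_3 = -1566/1729


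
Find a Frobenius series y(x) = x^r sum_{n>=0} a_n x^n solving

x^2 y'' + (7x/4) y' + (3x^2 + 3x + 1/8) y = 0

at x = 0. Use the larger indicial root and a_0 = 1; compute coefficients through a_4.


Write in Frobenius form y'' + (p(x)/x) y' + (q(x)/x^2) y = 0:
  p(x) = 7/4,  q(x) = 3x^2 + 3x + 1/8.
Indicial equation: r(r-1) + (7/4) r + (1/8) = 0 -> roots r_1 = -1/4, r_2 = -1/2.
Take r = r_1 = -1/4. Let y(x) = x^r sum_{n>=0} a_n x^n with a_0 = 1.
Substitute y = x^r sum a_n x^n and match x^{r+n}. The recurrence is
  D(n) a_n + 3 a_{n-1} + 3 a_{n-2} = 0,  where D(n) = (r+n)(r+n-1) + (7/4)(r+n) + (1/8).
  a_n = [-3 a_{n-1} - 3 a_{n-2}] / D(n).
Since the indicial polynomial factors as (r - r_1)(r - r_2), D(n) = (r_1 + n - r_1)(r_1 + n - r_2) = n(n + 1/4).
Evaluating step by step (a_0 = 1):
  n = 1: D(1) = 1(1 + 1/4) = 5/4; numerator = -3(1) = -3; a_1 = (-3)/(5/4) = -12/5
  n = 2: D(2) = 2(2 + 1/4) = 9/2; numerator = -3(-12/5) - 3(1) = 21/5; a_2 = (21/5)/(9/2) = 14/15
  n = 3: D(3) = 3(3 + 1/4) = 39/4; numerator = -3(14/15) - 3(-12/5) = 22/5; a_3 = (22/5)/(39/4) = 88/195
  n = 4: D(4) = 4(4 + 1/4) = 17; numerator = -3(88/195) - 3(14/15) = -54/13; a_4 = (-54/13)/(17) = -54/221

r = -1/4; a_0 = 1; a_1 = -12/5; a_2 = 14/15; a_3 = 88/195; a_4 = -54/221


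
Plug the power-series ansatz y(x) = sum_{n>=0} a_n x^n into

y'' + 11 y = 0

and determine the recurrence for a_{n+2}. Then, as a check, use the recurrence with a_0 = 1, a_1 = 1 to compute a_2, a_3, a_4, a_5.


Substitute y = sum_n a_n x^n into y'' + (const) y = 0.
y''(x) = sum_{n>=0} (n+2)(n+1) a_{n+2} x^n.
The ODE becomes sum_n [(n+2)(n+1) a_{n+2} + 11 a_n] x^n = 0.
Setting each coefficient to zero gives the recurrence:
  (n+2)(n+1) a_{n+2} + 11 a_n = 0,
  a_{n+2} = -11 / ((n+1)(n+2)) a_n.

Check with a_0 = 1, a_1 = 1 (apply the recurrence for n = 0, 1, 2, 3): a_0 = 1, a_1 = 1, a_2 = -11/2, a_3 = -11/6, a_4 = 121/24, a_5 = 121/120.

a_{n+2} = -11/((n+1)(n+2)) * a_n; check: a_0 = 1, a_1 = 1, a_2 = -11/2, a_3 = -11/6, a_4 = 121/24, a_5 = 121/120


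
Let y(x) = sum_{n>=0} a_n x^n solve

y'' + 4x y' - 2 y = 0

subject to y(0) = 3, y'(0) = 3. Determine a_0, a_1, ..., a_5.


Ansatz: y(x) = sum_{n>=0} a_n x^n, so y'(x) = sum_{n>=1} n a_n x^(n-1) and y''(x) = sum_{n>=2} n(n-1) a_n x^(n-2).
Substitute into P(x) y'' + Q(x) y' + R(x) y = 0 with P(x) = 1, Q(x) = 4x, R(x) = -2, and match powers of x.
Initial conditions: a_0 = 3, a_1 = 3.
Setting the coefficient of each power of x to zero and solving order by order (substituting the coefficients already found):
  x^0: 2 a_2 - 2 a_0 = 0  ->  2 a_2 = 2 a_0 = 6  ->  a_2 = 3
  x^1: 6 a_3 + 2 a_1 = 0  ->  6 a_3 = -2 a_1 = -6  ->  a_3 = -1
  x^2: 12 a_4 + 6 a_2 = 0  ->  12 a_4 = -6 a_2 = -18  ->  a_4 = -3/2
  x^3: 20 a_5 + 10 a_3 = 0  ->  20 a_5 = -10 a_3 = 10  ->  a_5 = 1/2
Truncated series: y(x) = 3 + 3 x + 3 x^2 - x^3 - (3/2) x^4 + (1/2) x^5 + O(x^6).

a_0 = 3; a_1 = 3; a_2 = 3; a_3 = -1; a_4 = -3/2; a_5 = 1/2


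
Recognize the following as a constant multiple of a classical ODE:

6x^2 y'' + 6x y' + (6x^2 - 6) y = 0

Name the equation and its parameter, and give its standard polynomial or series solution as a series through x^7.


All three coefficients share the factor 6; dividing through by 6 gives  x^2 y'' + x y' + (x^2 - 1) y = 0.
This matches the Bessel equation x^2 y'' + x y' + (x^2 - nu^2) y = 0 with nu^2 = 1, so nu = 1; the solution bounded at x = 0 is J_1(x).
Frobenius at x = 0: indicial roots ±nu; for r = nu the recurrence k(k + 2nu) c_k = -c_{k-2} gives the standard series J_nu(x) = sum_{k>=0} (-1)^k / (k! (k+nu)!) (x/2)^(2k+nu). Evaluate the first 4 terms:
  k = 0: (-1)^0 / (0! * 1! * 2^1) x^1 = 1/(1*1*2) x^1 = (1/2) x^1
  k = 1: (-1)^1 / (1! * 2! * 2^3) x^3 = -1/(1*2*8) x^3 = (-1/16) x^3
  k = 2: (-1)^2 / (2! * 3! * 2^5) x^5 = 1/(2*6*32) x^5 = (1/384) x^5
  k = 3: (-1)^3 / (3! * 4! * 2^7) x^7 = -1/(6*24*128) x^7 = (-1/18432) x^7
Hence J_1(x) = -x^7/18432 + x^5/384 - x^3/16 + x/2 + ....

J_1(x); series = -x^7/18432 + x^5/384 - x^3/16 + x/2
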